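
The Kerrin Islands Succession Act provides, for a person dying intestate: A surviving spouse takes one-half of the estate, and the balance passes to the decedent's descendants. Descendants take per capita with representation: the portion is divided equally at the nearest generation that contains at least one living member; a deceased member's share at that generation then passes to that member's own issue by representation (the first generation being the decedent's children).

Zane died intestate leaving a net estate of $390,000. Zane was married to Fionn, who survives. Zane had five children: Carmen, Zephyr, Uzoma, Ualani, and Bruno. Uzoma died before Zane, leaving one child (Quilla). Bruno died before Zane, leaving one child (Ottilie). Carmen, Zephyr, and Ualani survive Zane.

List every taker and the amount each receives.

Fionn: $195,000; Carmen: $39,000; Zephyr: $39,000; Quilla: $39,000; Ualani: $39,000; Ottilie: $39,000

Fionn takes one-half of $390,000 = $195,000. The remaining $195,000 passes to the descendants.
The descendants' portion ($195,000) is divided into 5 shares of $39,000: Carmen, Zephyr, and Ualani each take $39,000; Uzoma's $39,000 share passes to Uzoma's issue; Bruno's $39,000 share passes to Bruno's issue.
Uzoma's share ($39,000) passes entirely to Quilla.
Bruno's share ($39,000) passes entirely to Ottilie.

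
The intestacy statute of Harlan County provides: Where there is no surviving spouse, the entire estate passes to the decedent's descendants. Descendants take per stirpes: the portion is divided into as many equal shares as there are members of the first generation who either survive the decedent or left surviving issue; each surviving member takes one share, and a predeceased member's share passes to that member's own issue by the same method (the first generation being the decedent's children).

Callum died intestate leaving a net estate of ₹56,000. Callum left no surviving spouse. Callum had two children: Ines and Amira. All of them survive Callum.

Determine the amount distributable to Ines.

Ines receives ₹28,000.

The entire ₹56,000 passes to the descendants.
That amount (₹56,000) is divided into 2 shares of ₹28,000: Ines and Amira each take ₹28,000.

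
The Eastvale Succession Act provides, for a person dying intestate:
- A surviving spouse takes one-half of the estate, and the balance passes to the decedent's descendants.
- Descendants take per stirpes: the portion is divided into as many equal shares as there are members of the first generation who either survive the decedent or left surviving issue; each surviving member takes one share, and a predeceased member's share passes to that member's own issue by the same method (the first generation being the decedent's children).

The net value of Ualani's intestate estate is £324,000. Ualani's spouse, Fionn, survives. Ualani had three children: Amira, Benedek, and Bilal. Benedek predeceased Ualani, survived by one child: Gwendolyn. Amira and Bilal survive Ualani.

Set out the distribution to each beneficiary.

Fionn: £162,000; Amira: £54,000; Gwendolyn: £54,000; Bilal: £54,000

Fionn takes one-half of £324,000 = £162,000. The remaining £162,000 passes to the descendants.
The descendants' portion (£162,000) is divided into 3 shares of £54,000: Amira and Bilal each take £54,000; Benedek's £54,000 share passes to Benedek's issue.
Benedek's share (£54,000) passes entirely to Gwendolyn.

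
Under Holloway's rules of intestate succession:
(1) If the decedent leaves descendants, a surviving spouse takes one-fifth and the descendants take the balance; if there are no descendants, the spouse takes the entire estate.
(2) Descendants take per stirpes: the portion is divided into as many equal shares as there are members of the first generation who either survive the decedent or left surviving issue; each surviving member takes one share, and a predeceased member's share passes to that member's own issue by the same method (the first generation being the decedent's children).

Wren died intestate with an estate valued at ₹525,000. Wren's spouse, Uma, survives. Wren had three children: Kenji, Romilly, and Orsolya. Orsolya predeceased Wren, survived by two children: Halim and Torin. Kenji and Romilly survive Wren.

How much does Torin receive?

Torin receives ₹70,000.

Uma takes one-fifth of ₹525,000 = ₹105,000. The remaining ₹420,000 passes to the descendants.
The descendants' portion (₹420,000) is divided into 3 shares of ₹140,000: Kenji and Romilly each take ₹140,000; Orsolya's ₹140,000 share passes to Orsolya's issue.
Orsolya's share (₹140,000) is divided into 2 shares of ₹70,000: Halim and Torin each take ₹70,000.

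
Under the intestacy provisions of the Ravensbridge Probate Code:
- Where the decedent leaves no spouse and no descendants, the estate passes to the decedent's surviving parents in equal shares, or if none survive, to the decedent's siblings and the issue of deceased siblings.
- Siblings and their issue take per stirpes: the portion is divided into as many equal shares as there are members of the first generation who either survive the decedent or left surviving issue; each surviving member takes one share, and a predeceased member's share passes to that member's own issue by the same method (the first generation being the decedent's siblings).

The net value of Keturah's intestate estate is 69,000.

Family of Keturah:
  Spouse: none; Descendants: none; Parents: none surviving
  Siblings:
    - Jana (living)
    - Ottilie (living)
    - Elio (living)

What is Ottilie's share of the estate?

The entire 69,000 passes to the siblings and their issue.
That amount (69,000) is divided into 3 shares of 23,000: Jana, Ottilie, and Elio each take 23,000.

Ottilie receives 23,000.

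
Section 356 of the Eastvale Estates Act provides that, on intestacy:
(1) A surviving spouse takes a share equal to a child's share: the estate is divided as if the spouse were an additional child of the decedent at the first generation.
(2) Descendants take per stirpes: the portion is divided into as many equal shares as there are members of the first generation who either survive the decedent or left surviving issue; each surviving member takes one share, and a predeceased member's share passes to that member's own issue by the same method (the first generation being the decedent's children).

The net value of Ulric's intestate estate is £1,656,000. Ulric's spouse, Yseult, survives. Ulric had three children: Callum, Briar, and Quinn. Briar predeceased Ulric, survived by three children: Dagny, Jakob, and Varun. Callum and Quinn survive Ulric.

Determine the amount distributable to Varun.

The spouse counts as an additional share at the children's level, so there are 4 primary shares of £414,000. Yseult takes one such share (£414,000).
The children's combined portion (£1,242,000) is divided into 3 shares of £414,000: Callum and Quinn each take £414,000; Briar's £414,000 share passes to Briar's issue.
Briar's share (£414,000) is divided into 3 shares of £138,000: Dagny, Jakob, and Varun each take £138,000.

Varun receives £138,000.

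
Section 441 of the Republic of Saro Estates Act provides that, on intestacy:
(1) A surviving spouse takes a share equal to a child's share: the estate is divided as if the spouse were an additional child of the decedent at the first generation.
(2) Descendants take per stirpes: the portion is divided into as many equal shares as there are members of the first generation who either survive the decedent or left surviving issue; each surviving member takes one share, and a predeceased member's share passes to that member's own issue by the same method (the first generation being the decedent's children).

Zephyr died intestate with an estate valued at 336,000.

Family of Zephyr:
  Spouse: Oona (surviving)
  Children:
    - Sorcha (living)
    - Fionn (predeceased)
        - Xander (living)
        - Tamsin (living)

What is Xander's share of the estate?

The spouse counts as an additional share at the children's level, so there are 3 primary shares of 112,000. Oona takes one such share (112,000).
The children's combined portion (224,000) is divided into 2 shares of 112,000: Sorcha takes 112,000; Fionn's 112,000 share passes to Fionn's issue.
Fionn's share (112,000) is divided into 2 shares of 56,000: Xander and Tamsin each take 56,000.

Xander receives 56,000.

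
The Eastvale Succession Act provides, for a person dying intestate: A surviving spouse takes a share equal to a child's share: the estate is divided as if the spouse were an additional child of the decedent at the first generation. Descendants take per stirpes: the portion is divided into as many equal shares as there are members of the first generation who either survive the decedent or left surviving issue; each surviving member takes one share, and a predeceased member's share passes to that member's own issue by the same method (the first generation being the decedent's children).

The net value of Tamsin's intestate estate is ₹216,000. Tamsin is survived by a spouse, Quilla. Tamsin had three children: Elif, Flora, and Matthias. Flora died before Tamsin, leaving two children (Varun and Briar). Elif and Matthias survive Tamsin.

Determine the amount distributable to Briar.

The spouse counts as an additional share at the children's level, so there are 4 primary shares of ₹54,000. Quilla takes one such share (₹54,000).
The children's combined portion (₹162,000) is divided into 3 shares of ₹54,000: Elif and Matthias each take ₹54,000; Flora's ₹54,000 share passes to Flora's issue.
Flora's share (₹54,000) is divided into 2 shares of ₹27,000: Varun and Briar each take ₹27,000.

Briar receives ₹27,000.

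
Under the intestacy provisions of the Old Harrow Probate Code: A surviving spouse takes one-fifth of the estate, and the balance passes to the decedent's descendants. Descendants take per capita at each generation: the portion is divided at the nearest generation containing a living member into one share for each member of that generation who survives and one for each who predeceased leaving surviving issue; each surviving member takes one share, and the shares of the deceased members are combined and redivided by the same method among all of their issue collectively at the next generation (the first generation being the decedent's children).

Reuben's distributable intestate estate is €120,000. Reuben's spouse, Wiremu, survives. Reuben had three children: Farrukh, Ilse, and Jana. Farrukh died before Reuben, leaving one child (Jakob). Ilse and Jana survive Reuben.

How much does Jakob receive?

Wiremu takes one-fifth of €120,000 = €24,000. The remaining €96,000 passes to the descendants.
The descendants' portion (€96,000) is divided at the children's generation into 3 shares of €32,000. Ilse and Jana each take €32,000. The remaining share for the deceased Farrukh (€32,000) is carried to the next generation.
That pool (€32,000) passes entirely to Jakob, the sole taker at the grandchildren's generation.

Jakob receives €32,000.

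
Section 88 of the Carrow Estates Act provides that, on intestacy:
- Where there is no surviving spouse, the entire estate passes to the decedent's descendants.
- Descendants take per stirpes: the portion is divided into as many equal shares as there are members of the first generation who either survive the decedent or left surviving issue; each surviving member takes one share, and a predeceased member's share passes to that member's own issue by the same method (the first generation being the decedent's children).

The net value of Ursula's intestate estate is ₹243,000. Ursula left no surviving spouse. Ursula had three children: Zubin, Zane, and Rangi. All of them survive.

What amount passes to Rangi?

The entire ₹243,000 passes to the descendants.
That amount (₹243,000) is divided into 3 shares of ₹81,000: Zubin, Zane, and Rangi each take ₹81,000.

Rangi receives ₹81,000.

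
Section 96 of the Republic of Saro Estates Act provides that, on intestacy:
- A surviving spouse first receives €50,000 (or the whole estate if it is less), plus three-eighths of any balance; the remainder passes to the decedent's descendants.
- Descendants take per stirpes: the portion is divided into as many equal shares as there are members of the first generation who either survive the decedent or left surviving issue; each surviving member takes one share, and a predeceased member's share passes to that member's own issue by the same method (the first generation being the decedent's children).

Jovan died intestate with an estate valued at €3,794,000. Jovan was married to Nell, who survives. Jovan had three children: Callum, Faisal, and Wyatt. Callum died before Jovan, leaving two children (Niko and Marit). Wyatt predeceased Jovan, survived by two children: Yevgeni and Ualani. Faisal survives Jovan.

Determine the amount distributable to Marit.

Marit receives €390,000.

Nell first takes €50,000, leaving a balance of €3,744,000. Nell then takes three-eighths of the balance (€1,404,000), for a total of €1,454,000. The remaining €2,340,000 passes to the descendants.
The descendants' portion (€2,340,000) is divided into 3 shares of €780,000: Faisal takes €780,000; Callum's €780,000 share passes to Callum's issue; Wyatt's €780,000 share passes to Wyatt's issue.
Callum's share (€780,000) is divided into 2 shares of €390,000: Niko and Marit each take €390,000.
Wyatt's share (€780,000) is divided into 2 shares of €390,000: Yevgeni and Ualani each take €390,000.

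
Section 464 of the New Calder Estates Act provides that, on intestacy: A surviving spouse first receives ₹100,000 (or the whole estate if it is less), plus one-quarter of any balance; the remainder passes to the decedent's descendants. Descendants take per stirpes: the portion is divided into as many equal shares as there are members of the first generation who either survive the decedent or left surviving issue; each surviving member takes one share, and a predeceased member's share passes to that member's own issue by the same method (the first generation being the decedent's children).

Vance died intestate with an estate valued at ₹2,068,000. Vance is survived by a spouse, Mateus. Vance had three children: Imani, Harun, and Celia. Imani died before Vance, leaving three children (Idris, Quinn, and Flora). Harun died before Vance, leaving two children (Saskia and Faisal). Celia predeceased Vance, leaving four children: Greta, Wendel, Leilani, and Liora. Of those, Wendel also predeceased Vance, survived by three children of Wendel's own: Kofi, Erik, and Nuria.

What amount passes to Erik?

Erik receives ₹41,000.

Mateus first takes ₹100,000, leaving a balance of ₹1,968,000. Mateus then takes one-quarter of the balance (₹492,000), for a total of ₹592,000. The remaining ₹1,476,000 passes to the descendants.
The descendants' portion (₹1,476,000) is divided into 3 shares of ₹492,000: Imani's ₹492,000 share passes to Imani's issue; Harun's ₹492,000 share passes to Harun's issue; Celia's ₹492,000 share passes to Celia's issue.
Imani's share (₹492,000) is divided into 3 shares of ₹164,000: Idris, Quinn, and Flora each take ₹164,000.
Harun's share (₹492,000) is divided into 2 shares of ₹246,000: Saskia and Faisal each take ₹246,000.
Celia's share (₹492,000) is divided into 4 shares of ₹123,000: Greta, Leilani, and Liora each take ₹123,000; Wendel's ₹123,000 share passes to Wendel's issue.
Wendel's share (₹123,000) is divided into 3 shares of ₹41,000: Kofi, Erik, and Nuria each take ₹41,000.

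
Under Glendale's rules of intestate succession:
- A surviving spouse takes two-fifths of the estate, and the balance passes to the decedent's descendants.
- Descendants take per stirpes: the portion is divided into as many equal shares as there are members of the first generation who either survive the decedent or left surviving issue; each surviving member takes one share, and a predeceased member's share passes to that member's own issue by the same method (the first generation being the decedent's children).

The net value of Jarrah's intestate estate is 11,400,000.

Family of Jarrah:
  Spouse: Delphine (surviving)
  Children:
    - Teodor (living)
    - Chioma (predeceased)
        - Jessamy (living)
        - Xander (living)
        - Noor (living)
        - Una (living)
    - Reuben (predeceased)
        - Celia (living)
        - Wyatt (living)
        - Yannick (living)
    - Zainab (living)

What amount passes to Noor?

Noor receives 427,500.

Delphine takes two-fifths of 11,400,000 = 4,560,000. The remaining 6,840,000 passes to the descendants.
The descendants' portion (6,840,000) is divided into 4 shares of 1,710,000: Teodor and Zainab each take 1,710,000; Chioma's 1,710,000 share passes to Chioma's issue; Reuben's 1,710,000 share passes to Reuben's issue.
Chioma's share (1,710,000) is divided into 4 shares of 427,500: Jessamy, Xander, Noor, and Una each take 427,500.
Reuben's share (1,710,000) is divided into 3 shares of 570,000: Celia, Wyatt, and Yannick each take 570,000.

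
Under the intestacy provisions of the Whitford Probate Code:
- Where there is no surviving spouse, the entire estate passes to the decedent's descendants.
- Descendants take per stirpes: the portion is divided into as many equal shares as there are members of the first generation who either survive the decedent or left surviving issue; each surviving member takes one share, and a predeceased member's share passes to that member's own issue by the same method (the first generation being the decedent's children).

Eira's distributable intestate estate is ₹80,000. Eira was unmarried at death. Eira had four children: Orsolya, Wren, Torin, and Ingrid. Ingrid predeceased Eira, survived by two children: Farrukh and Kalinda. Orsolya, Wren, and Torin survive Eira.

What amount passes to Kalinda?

The entire ₹80,000 passes to the descendants.
That amount (₹80,000) is divided into 4 shares of ₹20,000: Orsolya, Wren, and Torin each take ₹20,000; Ingrid's ₹20,000 share passes to Ingrid's issue.
Ingrid's share (₹20,000) is divided into 2 shares of ₹10,000: Farrukh and Kalinda each take ₹10,000.

Kalinda receives ₹10,000.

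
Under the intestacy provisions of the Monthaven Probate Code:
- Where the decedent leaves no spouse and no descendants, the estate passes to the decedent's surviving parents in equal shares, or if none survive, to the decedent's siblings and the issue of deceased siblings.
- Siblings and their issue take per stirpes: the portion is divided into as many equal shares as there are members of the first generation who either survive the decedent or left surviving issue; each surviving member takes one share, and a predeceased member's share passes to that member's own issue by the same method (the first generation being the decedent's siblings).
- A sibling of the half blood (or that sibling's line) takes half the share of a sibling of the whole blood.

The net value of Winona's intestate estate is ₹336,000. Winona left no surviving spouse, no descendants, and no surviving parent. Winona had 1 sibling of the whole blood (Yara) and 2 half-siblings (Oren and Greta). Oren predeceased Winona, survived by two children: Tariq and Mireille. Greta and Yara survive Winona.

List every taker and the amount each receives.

Tariq: ₹42,000; Mireille: ₹42,000; Greta: ₹84,000; Yara: ₹168,000

The entire ₹336,000 passes to the siblings and their issue.
Counting each half-blood sibling's line as half a unit, there are 2 units in ₹336,000, so one unit is ₹168,000. Whole-blood lines (Yara) take ₹168,000 each; half-blood lines (Oren and Greta) take ₹84,000 each.
Oren's share (₹84,000) is divided into 2 shares of ₹42,000: Tariq and Mireille each take ₹42,000.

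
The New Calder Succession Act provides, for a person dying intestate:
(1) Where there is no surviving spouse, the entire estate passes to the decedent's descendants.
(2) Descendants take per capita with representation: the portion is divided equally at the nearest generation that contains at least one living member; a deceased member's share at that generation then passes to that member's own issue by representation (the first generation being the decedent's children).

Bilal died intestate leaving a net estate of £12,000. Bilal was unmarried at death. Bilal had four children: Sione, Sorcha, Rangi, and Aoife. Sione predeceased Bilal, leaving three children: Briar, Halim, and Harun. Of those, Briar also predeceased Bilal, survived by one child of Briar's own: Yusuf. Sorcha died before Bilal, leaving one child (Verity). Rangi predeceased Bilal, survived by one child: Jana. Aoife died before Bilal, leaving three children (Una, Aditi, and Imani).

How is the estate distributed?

Yusuf: £1,500; Halim: £1,500; Harun: £1,500; Verity: £1,500; Jana: £1,500; Una: £1,500; Aditi: £1,500; Imani: £1,500

The entire £12,000 passes to the descendants.
No child survives, so the initial division is made at the grandchildren's generation.
That amount (£12,000) is divided into 8 shares of £1,500: Halim, Harun, Verity, Jana, Una, Aditi, and Imani each take £1,500; Briar's £1,500 share passes to Briar's issue.
Briar's share (£1,500) passes entirely to Yusuf.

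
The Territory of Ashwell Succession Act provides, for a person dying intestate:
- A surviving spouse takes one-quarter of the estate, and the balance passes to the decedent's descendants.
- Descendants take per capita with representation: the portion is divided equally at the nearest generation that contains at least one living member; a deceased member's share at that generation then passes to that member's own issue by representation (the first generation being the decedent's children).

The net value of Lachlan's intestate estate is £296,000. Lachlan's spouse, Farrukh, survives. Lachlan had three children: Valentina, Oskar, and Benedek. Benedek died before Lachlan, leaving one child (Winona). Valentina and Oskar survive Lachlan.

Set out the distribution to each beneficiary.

Farrukh takes one-quarter of £296,000 = £74,000. The remaining £222,000 passes to the descendants.
The descendants' portion (£222,000) is divided into 3 shares of £74,000: Valentina and Oskar each take £74,000; Benedek's £74,000 share passes to Benedek's issue.
Benedek's share (£74,000) passes entirely to Winona.

Farrukh: £74,000; Valentina: £74,000; Oskar: £74,000; Winona: £74,000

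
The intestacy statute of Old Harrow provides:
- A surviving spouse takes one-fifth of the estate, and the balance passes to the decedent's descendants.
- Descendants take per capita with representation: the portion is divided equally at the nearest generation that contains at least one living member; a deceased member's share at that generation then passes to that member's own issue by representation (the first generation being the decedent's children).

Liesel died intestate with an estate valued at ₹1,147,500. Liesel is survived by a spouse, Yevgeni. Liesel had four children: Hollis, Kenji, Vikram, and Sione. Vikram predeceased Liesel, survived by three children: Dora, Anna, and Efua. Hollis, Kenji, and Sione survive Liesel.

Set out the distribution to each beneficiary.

Yevgeni: ₹229,500; Hollis: ₹229,500; Kenji: ₹229,500; Dora: ₹76,500; Anna: ₹76,500; Efua: ₹76,500; Sione: ₹229,500

Yevgeni takes one-fifth of ₹1,147,500 = ₹229,500. The remaining ₹918,000 passes to the descendants.
The descendants' portion (₹918,000) is divided into 4 shares of ₹229,500: Hollis, Kenji, and Sione each take ₹229,500; Vikram's ₹229,500 share passes to Vikram's issue.
Vikram's share (₹229,500) is divided into 3 shares of ₹76,500: Dora, Anna, and Efua each take ₹76,500.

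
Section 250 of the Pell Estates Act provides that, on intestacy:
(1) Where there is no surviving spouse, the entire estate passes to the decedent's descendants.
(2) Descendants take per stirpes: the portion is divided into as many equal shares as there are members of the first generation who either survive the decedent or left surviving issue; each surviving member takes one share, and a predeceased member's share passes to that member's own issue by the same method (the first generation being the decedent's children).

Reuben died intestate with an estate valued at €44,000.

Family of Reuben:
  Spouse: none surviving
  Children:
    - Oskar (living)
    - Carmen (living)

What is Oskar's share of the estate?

Oskar receives €22,000.

The entire €44,000 passes to the descendants.
That amount (€44,000) is divided into 2 shares of €22,000: Oskar and Carmen each take €22,000.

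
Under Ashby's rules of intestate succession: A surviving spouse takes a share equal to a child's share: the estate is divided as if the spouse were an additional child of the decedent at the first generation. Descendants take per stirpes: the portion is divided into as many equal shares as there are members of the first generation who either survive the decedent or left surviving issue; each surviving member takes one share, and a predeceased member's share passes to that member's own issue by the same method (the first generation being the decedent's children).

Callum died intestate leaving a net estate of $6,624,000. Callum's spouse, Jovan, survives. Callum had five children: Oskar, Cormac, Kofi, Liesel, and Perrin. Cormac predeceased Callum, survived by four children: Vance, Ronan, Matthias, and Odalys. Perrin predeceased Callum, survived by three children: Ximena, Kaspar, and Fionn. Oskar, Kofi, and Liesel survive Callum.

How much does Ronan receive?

The spouse counts as an additional share at the children's level, so there are 6 primary shares of $1,104,000. Jovan takes one such share ($1,104,000).
The children's combined portion ($5,520,000) is divided into 5 shares of $1,104,000: Oskar, Kofi, and Liesel each take $1,104,000; Cormac's $1,104,000 share passes to Cormac's issue; Perrin's $1,104,000 share passes to Perrin's issue.
Cormac's share ($1,104,000) is divided into 4 shares of $276,000: Vance, Ronan, Matthias, and Odalys each take $276,000.
Perrin's share ($1,104,000) is divided into 3 shares of $368,000: Ximena, Kaspar, and Fionn each take $368,000.

Ronan receives $276,000.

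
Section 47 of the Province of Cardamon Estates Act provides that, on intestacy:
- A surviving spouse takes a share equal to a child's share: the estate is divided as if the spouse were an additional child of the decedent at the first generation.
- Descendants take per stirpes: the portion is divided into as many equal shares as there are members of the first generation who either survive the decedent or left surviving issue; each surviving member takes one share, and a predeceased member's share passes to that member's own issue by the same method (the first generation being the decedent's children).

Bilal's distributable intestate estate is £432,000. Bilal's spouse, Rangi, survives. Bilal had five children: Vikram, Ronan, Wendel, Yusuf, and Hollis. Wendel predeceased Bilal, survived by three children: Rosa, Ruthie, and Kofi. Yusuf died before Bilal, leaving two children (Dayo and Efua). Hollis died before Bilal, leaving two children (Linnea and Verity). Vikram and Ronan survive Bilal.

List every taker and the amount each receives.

The spouse counts as an additional share at the children's level, so there are 6 primary shares of £72,000. Rangi takes one such share (£72,000).
The children's combined portion (£360,000) is divided into 5 shares of £72,000: Vikram and Ronan each take £72,000; Wendel's £72,000 share passes to Wendel's issue; Yusuf's £72,000 share passes to Yusuf's issue; Hollis's £72,000 share passes to Hollis's issue.
Wendel's share (£72,000) is divided into 3 shares of £24,000: Rosa, Ruthie, and Kofi each take £24,000.
Yusuf's share (£72,000) is divided into 2 shares of £36,000: Dayo and Efua each take £36,000.
Hollis's share (£72,000) is divided into 2 shares of £36,000: Linnea and Verity each take £36,000.

Rangi: £72,000; Vikram: £72,000; Ronan: £72,000; Rosa: £24,000; Ruthie: £24,000; Kofi: £24,000; Dayo: £36,000; Efua: £36,000; Linnea: £36,000; Verity: £36,000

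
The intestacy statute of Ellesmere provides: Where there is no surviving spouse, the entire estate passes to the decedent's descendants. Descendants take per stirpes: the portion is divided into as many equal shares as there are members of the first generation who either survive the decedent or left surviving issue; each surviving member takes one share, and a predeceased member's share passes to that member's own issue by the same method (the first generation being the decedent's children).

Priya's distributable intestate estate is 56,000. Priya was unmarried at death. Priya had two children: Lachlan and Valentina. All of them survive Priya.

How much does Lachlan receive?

Lachlan receives 28,000.

The entire 56,000 passes to the descendants.
That amount (56,000) is divided into 2 shares of 28,000: Lachlan and Valentina each take 28,000.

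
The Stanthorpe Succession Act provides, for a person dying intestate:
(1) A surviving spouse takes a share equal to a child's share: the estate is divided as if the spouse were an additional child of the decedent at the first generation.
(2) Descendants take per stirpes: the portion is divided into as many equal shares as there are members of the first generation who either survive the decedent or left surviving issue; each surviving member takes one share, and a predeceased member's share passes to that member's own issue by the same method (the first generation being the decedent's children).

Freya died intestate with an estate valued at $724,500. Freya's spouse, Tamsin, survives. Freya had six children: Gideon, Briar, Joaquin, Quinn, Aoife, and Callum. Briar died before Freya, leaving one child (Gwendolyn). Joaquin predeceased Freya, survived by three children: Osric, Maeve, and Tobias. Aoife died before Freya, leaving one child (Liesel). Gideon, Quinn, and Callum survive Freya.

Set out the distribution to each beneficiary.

Tamsin: $103,500; Gideon: $103,500; Gwendolyn: $103,500; Osric: $34,500; Maeve: $34,500; Tobias: $34,500; Quinn: $103,500; Liesel: $103,500; Callum: $103,500

The spouse counts as an additional share at the children's level, so there are 7 primary shares of $103,500. Tamsin takes one such share ($103,500).
The children's combined portion ($621,000) is divided into 6 shares of $103,500: Gideon, Quinn, and Callum each take $103,500; Briar's $103,500 share passes to Briar's issue; Joaquin's $103,500 share passes to Joaquin's issue; Aoife's $103,500 share passes to Aoife's issue.
Briar's share ($103,500) passes entirely to Gwendolyn.
Joaquin's share ($103,500) is divided into 3 shares of $34,500: Osric, Maeve, and Tobias each take $34,500.
Aoife's share ($103,500) passes entirely to Liesel.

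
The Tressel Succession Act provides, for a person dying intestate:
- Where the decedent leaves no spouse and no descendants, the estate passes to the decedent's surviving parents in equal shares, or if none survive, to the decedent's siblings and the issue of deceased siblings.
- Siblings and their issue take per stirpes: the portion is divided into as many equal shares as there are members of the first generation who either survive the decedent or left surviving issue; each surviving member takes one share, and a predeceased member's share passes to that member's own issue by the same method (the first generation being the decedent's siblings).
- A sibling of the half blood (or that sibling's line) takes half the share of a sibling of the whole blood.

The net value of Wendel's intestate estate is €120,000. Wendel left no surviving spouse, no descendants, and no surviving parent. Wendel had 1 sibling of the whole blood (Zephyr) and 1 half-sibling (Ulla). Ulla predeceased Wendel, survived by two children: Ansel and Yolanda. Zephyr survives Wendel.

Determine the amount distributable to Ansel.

Ansel receives €20,000.

The entire €120,000 passes to the siblings and their issue.
Counting each half-blood sibling's line as half a unit, there are 3/2 units in €120,000, so one unit is €80,000. Whole-blood lines (Zephyr) take €80,000 each; half-blood lines (Ulla) take €40,000 each.
Ulla's share (€40,000) is divided into 2 shares of €20,000: Ansel and Yolanda each take €20,000.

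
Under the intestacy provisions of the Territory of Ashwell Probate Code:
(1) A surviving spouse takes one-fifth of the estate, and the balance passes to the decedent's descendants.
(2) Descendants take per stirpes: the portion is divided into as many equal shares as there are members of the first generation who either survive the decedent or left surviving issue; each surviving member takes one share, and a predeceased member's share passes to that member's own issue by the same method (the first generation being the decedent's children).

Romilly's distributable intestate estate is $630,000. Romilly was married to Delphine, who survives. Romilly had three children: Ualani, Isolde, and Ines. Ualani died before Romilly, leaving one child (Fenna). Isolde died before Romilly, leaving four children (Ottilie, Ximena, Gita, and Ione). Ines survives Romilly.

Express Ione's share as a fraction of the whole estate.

Delphine takes one-fifth of $630,000 = $126,000. The remaining $504,000 passes to the descendants.
The descendants' portion ($504,000) is divided into 3 shares of $168,000: Ines takes $168,000; Ualani's $168,000 share passes to Ualani's issue; Isolde's $168,000 share passes to Isolde's issue.
Ualani's share ($168,000) passes entirely to Fenna.
Isolde's share ($168,000) is divided into 4 shares of $42,000: Ottilie, Ximena, Gita, and Ione each take $42,000.

Ione receives 1/15 of the estate.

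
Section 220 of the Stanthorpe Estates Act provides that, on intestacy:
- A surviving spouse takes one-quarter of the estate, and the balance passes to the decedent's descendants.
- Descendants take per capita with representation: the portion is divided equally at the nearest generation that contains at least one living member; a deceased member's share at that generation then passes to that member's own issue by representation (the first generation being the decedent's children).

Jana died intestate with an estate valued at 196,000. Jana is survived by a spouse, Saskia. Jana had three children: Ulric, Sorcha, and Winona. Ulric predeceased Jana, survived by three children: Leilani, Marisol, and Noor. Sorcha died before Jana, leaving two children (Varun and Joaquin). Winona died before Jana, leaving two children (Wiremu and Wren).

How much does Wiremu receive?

Saskia takes one-quarter of 196,000 = 49,000. The remaining 147,000 passes to the descendants.
No child survives, so the initial division is made at the grandchildren's generation.
The descendants' portion (147,000) is divided into 7 shares of 21,000: Leilani, Marisol, Noor, Varun, Joaquin, Wiremu, and Wren each take 21,000.

Wiremu receives 21,000.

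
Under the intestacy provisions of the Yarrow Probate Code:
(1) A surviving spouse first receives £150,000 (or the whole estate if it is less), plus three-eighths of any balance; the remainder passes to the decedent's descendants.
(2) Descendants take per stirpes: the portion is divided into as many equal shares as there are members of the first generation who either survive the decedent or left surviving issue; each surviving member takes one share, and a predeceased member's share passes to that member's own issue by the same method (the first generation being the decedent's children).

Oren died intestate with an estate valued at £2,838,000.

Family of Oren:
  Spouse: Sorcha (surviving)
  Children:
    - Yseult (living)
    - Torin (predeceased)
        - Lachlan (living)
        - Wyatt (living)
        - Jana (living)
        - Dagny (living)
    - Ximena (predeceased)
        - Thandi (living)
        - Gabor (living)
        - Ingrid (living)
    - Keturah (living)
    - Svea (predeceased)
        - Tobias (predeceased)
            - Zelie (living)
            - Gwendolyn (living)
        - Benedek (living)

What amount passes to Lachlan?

Lachlan receives £84,000.

Sorcha first takes £150,000, leaving a balance of £2,688,000. Sorcha then takes three-eighths of the balance (£1,008,000), for a total of £1,158,000. The remaining £1,680,000 passes to the descendants.
The descendants' portion (£1,680,000) is divided into 5 shares of £336,000: Yseult and Keturah each take £336,000; Torin's £336,000 share passes to Torin's issue; Ximena's £336,000 share passes to Ximena's issue; Svea's £336,000 share passes to Svea's issue.
Torin's share (£336,000) is divided into 4 shares of £84,000: Lachlan, Wyatt, Jana, and Dagny each take £84,000.
Ximena's share (£336,000) is divided into 3 shares of £112,000: Thandi, Gabor, and Ingrid each take £112,000.
Svea's share (£336,000) is divided into 2 shares of £168,000: Benedek takes £168,000; Tobias's £168,000 share passes to Tobias's issue.
Tobias's share (£168,000) is divided into 2 shares of £84,000: Zelie and Gwendolyn each take £84,000.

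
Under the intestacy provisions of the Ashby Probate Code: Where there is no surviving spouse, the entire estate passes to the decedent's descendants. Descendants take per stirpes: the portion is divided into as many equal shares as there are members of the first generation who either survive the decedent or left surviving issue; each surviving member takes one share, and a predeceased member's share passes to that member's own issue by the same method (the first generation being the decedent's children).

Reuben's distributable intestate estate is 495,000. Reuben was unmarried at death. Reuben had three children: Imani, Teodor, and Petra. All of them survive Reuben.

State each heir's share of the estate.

Imani: 165,000; Teodor: 165,000; Petra: 165,000

The entire 495,000 passes to the descendants.
That amount (495,000) is divided into 3 shares of 165,000: Imani, Teodor, and Petra each take 165,000.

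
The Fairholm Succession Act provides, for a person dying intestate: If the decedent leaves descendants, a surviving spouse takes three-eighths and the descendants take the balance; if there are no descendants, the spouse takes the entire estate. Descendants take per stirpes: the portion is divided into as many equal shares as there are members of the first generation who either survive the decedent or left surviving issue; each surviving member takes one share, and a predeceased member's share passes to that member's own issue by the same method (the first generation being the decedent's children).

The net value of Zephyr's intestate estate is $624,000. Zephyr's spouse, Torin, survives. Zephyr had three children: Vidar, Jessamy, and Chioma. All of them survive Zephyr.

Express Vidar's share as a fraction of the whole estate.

Torin takes three-eighths of $624,000 = $234,000. The remaining $390,000 passes to the descendants.
The descendants' portion ($390,000) is divided into 3 shares of $130,000: Vidar, Jessamy, and Chioma each take $130,000.

Vidar receives 5/24 of the estate.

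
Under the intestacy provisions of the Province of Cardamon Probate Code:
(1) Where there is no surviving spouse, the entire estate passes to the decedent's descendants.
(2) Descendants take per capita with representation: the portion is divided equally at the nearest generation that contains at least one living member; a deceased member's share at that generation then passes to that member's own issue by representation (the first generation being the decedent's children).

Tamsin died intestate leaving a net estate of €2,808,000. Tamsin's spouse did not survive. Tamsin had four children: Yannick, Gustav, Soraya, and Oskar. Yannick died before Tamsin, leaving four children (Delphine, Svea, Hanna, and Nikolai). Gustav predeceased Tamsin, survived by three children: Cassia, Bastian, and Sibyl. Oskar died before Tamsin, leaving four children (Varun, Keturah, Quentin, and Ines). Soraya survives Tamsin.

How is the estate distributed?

Delphine: €175,500; Svea: €175,500; Hanna: €175,500; Nikolai: €175,500; Cassia: €234,000; Bastian: €234,000; Sibyl: €234,000; Soraya: €702,000; Varun: €175,500; Keturah: €175,500; Quentin: €175,500; Ines: €175,500

The entire €2,808,000 passes to the descendants.
That amount (€2,808,000) is divided into 4 shares of €702,000: Soraya takes €702,000; Yannick's €702,000 share passes to Yannick's issue; Gustav's €702,000 share passes to Gustav's issue; Oskar's €702,000 share passes to Oskar's issue.
Yannick's share (€702,000) is divided into 4 shares of €175,500: Delphine, Svea, Hanna, and Nikolai each take €175,500.
Gustav's share (€702,000) is divided into 3 shares of €234,000: Cassia, Bastian, and Sibyl each take €234,000.
Oskar's share (€702,000) is divided into 4 shares of €175,500: Varun, Keturah, Quentin, and Ines each take €175,500.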